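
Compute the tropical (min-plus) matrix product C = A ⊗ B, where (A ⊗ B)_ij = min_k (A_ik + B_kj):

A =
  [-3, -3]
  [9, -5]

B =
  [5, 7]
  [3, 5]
A ⊗ B =
  [0, 2]
  [-2, 0]

Apply the min-plus product entry-by-entry:
  C[0][0] = min over k of (A[0][0] + B[0][0] = -3 + 5 = 2, A[0][1] + B[1][0] = -3 + 3 = 0) = 0 (attained at k = 1)
  C[0][1] = min over k of (A[0][0] + B[0][1] = -3 + 7 = 4, A[0][1] + B[1][1] = -3 + 5 = 2) = 2 (attained at k = 1)
  C[1][0] = min over k of (A[1][0] + B[0][0] = 9 + 5 = 14, A[1][1] + B[1][0] = -5 + 3 = -2) = -2 (attained at k = 1)
  C[1][1] = min over k of (A[1][0] + B[0][1] = 9 + 7 = 16, A[1][1] + B[1][1] = -5 + 5 = 0) = 0 (attained at k = 1)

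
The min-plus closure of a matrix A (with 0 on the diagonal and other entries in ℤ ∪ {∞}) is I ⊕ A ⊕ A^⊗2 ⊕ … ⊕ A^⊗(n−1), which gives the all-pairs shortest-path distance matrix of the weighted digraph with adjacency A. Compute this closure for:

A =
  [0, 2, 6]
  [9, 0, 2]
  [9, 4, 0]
Closure =
  [0, 2, 4]
  [9, 0, 2]
  [9, 4, 0]

This is the Floyd-Warshall all-pairs shortest-path computation. For each intermediate vertex k = 0, 1, …, 2, update dist[i][j] ← min(dist[i][j], dist[i][k] + dist[k][j]). The final matrix gives, for each (i, j), the minimum total weight of any directed path from i to j (possibly empty when i = j).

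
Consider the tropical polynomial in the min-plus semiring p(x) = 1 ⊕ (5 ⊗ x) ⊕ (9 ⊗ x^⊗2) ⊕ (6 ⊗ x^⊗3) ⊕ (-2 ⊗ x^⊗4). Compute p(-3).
p(-3) = -14

A tropical monomial a ⊗ x^⊗i evaluates to a + i · x. Evaluating each term at x = -3:
  Term 0 contributes 1 + 0 · -3 = 1
  Term 1 contributes 5 + 1 · -3 = 2
  Term 2 contributes 9 + 2 · -3 = 3
  Term 3 contributes 6 + 3 · -3 = -3
  Term 4 contributes -2 + 4 · -3 = -14
p(-3) = ⊕ of these = min[1, 2, 3, -3, -14] = -14.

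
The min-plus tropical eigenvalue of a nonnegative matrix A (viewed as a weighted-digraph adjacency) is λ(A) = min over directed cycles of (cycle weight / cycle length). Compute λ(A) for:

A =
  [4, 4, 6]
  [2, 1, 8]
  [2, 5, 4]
λ(A) = 1

Enumerate directed cycles and compute their means (weight / length). Sample:
  cycle 0 → 0: weight = 4, length = 1, mean = 4/1 ≈ 4.000
  cycle 1 → 1: weight = 1, length = 1, mean = 1/1 ≈ 1.000
  cycle 2 → 2: weight = 4, length = 1, mean = 4/1 ≈ 4.000
  cycle 0 → 1 → 0: weight = 6, length = 2, mean = 6/2 ≈ 3.000
  cycle 0 → 2 → 0: weight = 8, length = 2, mean = 8/2 ≈ 4.000
  cycle 1 → 0 → 1: weight = 6, length = 2, mean = 6/2 ≈ 3.000
Minimum mean = 1.000, attained e.g. along the cycle 1 → 1 with weight 1 and length 1. So λ(A) = 1/1 = 1.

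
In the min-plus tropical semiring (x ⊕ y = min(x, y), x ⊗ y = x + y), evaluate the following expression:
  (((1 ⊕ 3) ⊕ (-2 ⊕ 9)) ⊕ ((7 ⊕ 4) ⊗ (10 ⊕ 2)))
(((1 ⊕ 3) ⊕ (-2 ⊕ 9)) ⊕ ((7 ⊕ 4) ⊗ (10 ⊕ 2))) = -2

Expand innermost to outermost. Recall ⊕ takes the minimum of its arguments and ⊗ takes their sum. Working out the expression (((1 ⊕ 3) ⊕ (-2 ⊕ 9)) ⊕ ((7 ⊕ 4) ⊗ (10 ⊕ 2))) gives -2.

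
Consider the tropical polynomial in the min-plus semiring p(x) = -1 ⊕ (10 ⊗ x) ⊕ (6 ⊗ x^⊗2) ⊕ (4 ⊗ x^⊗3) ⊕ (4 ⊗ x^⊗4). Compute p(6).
p(6) = -1

A tropical monomial a ⊗ x^⊗i evaluates to a + i · x. Evaluating each term at x = 6:
  Term 0 contributes -1 + 0 · 6 = -1
  Term 1 contributes 10 + 1 · 6 = 16
  Term 2 contributes 6 + 2 · 6 = 18
  Term 3 contributes 4 + 3 · 6 = 22
  Term 4 contributes 4 + 4 · 6 = 28
p(6) = ⊕ of these = min[-1, 16, 18, 22, 28] = -1.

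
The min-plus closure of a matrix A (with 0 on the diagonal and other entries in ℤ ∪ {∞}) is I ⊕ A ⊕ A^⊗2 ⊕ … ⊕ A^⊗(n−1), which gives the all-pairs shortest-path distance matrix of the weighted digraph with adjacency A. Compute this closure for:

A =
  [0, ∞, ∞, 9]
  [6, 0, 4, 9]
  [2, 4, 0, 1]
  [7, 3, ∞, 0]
Closure =
  [0, 12, 16, 9]
  [6, 0, 4, 5]
  [2, 4, 0, 1]
  [7, 3, 7, 0]

This is the Floyd-Warshall all-pairs shortest-path computation. For each intermediate vertex k = 0, 1, …, 3, update dist[i][j] ← min(dist[i][j], dist[i][k] + dist[k][j]). The final matrix gives, for each (i, j), the minimum total weight of any directed path from i to j (possibly empty when i = j).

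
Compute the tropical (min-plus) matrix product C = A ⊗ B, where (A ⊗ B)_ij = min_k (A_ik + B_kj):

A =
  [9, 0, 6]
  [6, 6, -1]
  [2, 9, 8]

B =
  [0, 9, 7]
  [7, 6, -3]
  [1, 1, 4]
A ⊗ B =
  [7, 6, -3]
  [0, 0, 3]
  [2, 9, 6]

Apply the min-plus product entry-by-entry:
  C[0][0] = min over k of (A[0][0] + B[0][0] = 9 + 0 = 9, A[0][1] + B[1][0] = 0 + 7 = 7, A[0][2] + B[2][0] = 6 + 1 = 7) = 7 (attained at k = 1)
  C[0][1] = min over k of (A[0][0] + B[0][1] = 9 + 9 = 18, A[0][1] + B[1][1] = 0 + 6 = 6, A[0][2] + B[2][1] = 6 + 1 = 7) = 6 (attained at k = 1)
  C[0][2] = min over k of (A[0][0] + B[0][2] = 9 + 7 = 16, A[0][1] + B[1][2] = 0 + -3 = -3, A[0][2] + B[2][2] = 6 + 4 = 10) = -3 (attained at k = 1)
  C[1][0] = min over k of (A[1][0] + B[0][0] = 6 + 0 = 6, A[1][1] + B[1][0] = 6 + 7 = 13, A[1][2] + B[2][0] = -1 + 1 = 0) = 0 (attained at k = 2)
  C[1][1] = min over k of (A[1][0] + B[0][1] = 6 + 9 = 15, A[1][1] + B[1][1] = 6 + 6 = 12, A[1][2] + B[2][1] = -1 + 1 = 0) = 0 (attained at k = 2)
  C[1][2] = min over k of (A[1][0] + B[0][2] = 6 + 7 = 13, A[1][1] + B[1][2] = 6 + -3 = 3, A[1][2] + B[2][2] = -1 + 4 = 3) = 3 (attained at k = 1)
  C[2][0] = min over k of (A[2][0] + B[0][0] = 2 + 0 = 2, A[2][1] + B[1][0] = 9 + 7 = 16, A[2][2] + B[2][0] = 8 + 1 = 9) = 2 (attained at k = 0)
  C[2][1] = min over k of (A[2][0] + B[0][1] = 2 + 9 = 11, A[2][1] + B[1][1] = 9 + 6 = 15, A[2][2] + B[2][1] = 8 + 1 = 9) = 9 (attained at k = 2)
  C[2][2] = min over k of (A[2][0] + B[0][2] = 2 + 7 = 9, A[2][1] + B[1][2] = 9 + -3 = 6, A[2][2] + B[2][2] = 8 + 4 = 12) = 6 (attained at k = 1)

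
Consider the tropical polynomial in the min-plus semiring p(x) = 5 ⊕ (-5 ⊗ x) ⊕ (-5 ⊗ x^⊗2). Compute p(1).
p(1) = -4

A tropical monomial a ⊗ x^⊗i evaluates to a + i · x. Evaluating each term at x = 1:
  Term 0 contributes 5 + 0 · 1 = 5
  Term 1 contributes -5 + 1 · 1 = -4
  Term 2 contributes -5 + 2 · 1 = -3
p(1) = ⊕ of these = min[5, -4, -3] = -4.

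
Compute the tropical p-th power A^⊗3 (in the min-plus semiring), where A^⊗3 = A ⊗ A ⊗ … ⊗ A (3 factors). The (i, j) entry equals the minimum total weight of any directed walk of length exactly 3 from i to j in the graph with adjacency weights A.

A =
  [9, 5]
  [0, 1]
A^⊗3 =
  [6, 7]
  [2, 3]

Each entry (A^⊗3)_ij equals the minimum over all length-3 walks i = v_0 → v_1 → … → v_3 = j of Σ_t A[v_t][v_{t+1}]. For example, for (i, j) = (0, 1) we minimise over 4 possible intermediate vertex sequences; the minimum is 7, attained along the walk 0 → 1 → 1 → 1.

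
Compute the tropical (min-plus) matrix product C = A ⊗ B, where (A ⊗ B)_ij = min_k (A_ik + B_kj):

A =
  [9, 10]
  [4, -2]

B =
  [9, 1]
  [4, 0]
A ⊗ B =
  [14, 10]
  [2, -2]

Apply the min-plus product entry-by-entry:
  C[0][0] = min over k of (A[0][0] + B[0][0] = 9 + 9 = 18, A[0][1] + B[1][0] = 10 + 4 = 14) = 14 (attained at k = 1)
  C[0][1] = min over k of (A[0][0] + B[0][1] = 9 + 1 = 10, A[0][1] + B[1][1] = 10 + 0 = 10) = 10 (attained at k = 0)
  C[1][0] = min over k of (A[1][0] + B[0][0] = 4 + 9 = 13, A[1][1] + B[1][0] = -2 + 4 = 2) = 2 (attained at k = 1)
  C[1][1] = min over k of (A[1][0] + B[0][1] = 4 + 1 = 5, A[1][1] + B[1][1] = -2 + 0 = -2) = -2 (attained at k = 1)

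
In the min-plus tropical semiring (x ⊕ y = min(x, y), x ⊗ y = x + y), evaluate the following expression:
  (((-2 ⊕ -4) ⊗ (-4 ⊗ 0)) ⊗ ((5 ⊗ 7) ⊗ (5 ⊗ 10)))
(((-2 ⊕ -4) ⊗ (-4 ⊗ 0)) ⊗ ((5 ⊗ 7) ⊗ (5 ⊗ 10))) = 19

Expand innermost to outermost. Recall ⊕ takes the minimum of its arguments and ⊗ takes their sum. Working out the expression (((-2 ⊕ -4) ⊗ (-4 ⊗ 0)) ⊗ ((5 ⊗ 7) ⊗ (5 ⊗ 10))) gives 19.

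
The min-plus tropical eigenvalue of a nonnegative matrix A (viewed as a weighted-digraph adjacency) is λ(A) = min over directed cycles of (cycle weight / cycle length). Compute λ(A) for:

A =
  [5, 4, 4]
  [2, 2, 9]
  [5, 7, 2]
λ(A) = 2

Enumerate directed cycles and compute their means (weight / length). Sample:
  cycle 0 → 0: weight = 5, length = 1, mean = 5/1 ≈ 5.000
  cycle 1 → 1: weight = 2, length = 1, mean = 2/1 ≈ 2.000
  cycle 2 → 2: weight = 2, length = 1, mean = 2/1 ≈ 2.000
  cycle 0 → 1 → 0: weight = 6, length = 2, mean = 6/2 ≈ 3.000
  cycle 0 → 2 → 0: weight = 9, length = 2, mean = 9/2 ≈ 4.500
  cycle 1 → 0 → 1: weight = 6, length = 2, mean = 6/2 ≈ 3.000
Minimum mean = 2.000, attained e.g. along the cycle 1 → 1 with weight 2 and length 1. So λ(A) = 2/1 = 2.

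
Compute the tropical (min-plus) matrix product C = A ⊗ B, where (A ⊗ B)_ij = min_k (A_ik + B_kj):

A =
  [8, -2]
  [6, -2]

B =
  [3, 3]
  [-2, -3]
A ⊗ B =
  [-4, -5]
  [-4, -5]

Apply the min-plus product entry-by-entry:
  C[0][0] = min over k of (A[0][0] + B[0][0] = 8 + 3 = 11, A[0][1] + B[1][0] = -2 + -2 = -4) = -4 (attained at k = 1)
  C[0][1] = min over k of (A[0][0] + B[0][1] = 8 + 3 = 11, A[0][1] + B[1][1] = -2 + -3 = -5) = -5 (attained at k = 1)
  C[1][0] = min over k of (A[1][0] + B[0][0] = 6 + 3 = 9, A[1][1] + B[1][0] = -2 + -2 = -4) = -4 (attained at k = 1)
  C[1][1] = min over k of (A[1][0] + B[0][1] = 6 + 3 = 9, A[1][1] + B[1][1] = -2 + -3 = -5) = -5 (attained at k = 1)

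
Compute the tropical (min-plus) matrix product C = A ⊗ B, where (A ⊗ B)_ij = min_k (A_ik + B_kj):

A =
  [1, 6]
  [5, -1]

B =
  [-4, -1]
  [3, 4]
A ⊗ B =
  [-3, 0]
  [1, 3]

Apply the min-plus product entry-by-entry:
  C[0][0] = min over k of (A[0][0] + B[0][0] = 1 + -4 = -3, A[0][1] + B[1][0] = 6 + 3 = 9) = -3 (attained at k = 0)
  C[0][1] = min over k of (A[0][0] + B[0][1] = 1 + -1 = 0, A[0][1] + B[1][1] = 6 + 4 = 10) = 0 (attained at k = 0)
  C[1][0] = min over k of (A[1][0] + B[0][0] = 5 + -4 = 1, A[1][1] + B[1][0] = -1 + 3 = 2) = 1 (attained at k = 0)
  C[1][1] = min over k of (A[1][0] + B[0][1] = 5 + -1 = 4, A[1][1] + B[1][1] = -1 + 4 = 3) = 3 (attained at k = 1)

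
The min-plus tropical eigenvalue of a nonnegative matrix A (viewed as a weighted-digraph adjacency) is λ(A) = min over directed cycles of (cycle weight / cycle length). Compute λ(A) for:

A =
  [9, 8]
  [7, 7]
λ(A) = 7

Enumerate directed cycles and compute their means (weight / length). Sample:
  cycle 0 → 0: weight = 9, length = 1, mean = 9/1 ≈ 9.000
  cycle 1 → 1: weight = 7, length = 1, mean = 7/1 ≈ 7.000
  cycle 0 → 1 → 0: weight = 15, length = 2, mean = 15/2 ≈ 7.500
  cycle 1 → 0 → 1: weight = 15, length = 2, mean = 15/2 ≈ 7.500
Minimum mean = 7.000, attained e.g. along the cycle 1 → 1 with weight 7 and length 1. So λ(A) = 7/1 = 7.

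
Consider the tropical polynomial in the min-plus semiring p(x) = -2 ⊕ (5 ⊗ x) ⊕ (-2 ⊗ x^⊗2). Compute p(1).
p(1) = -2

A tropical monomial a ⊗ x^⊗i evaluates to a + i · x. Evaluating each term at x = 1:
  Term 0 contributes -2 + 0 · 1 = -2
  Term 1 contributes 5 + 1 · 1 = 6
  Term 2 contributes -2 + 2 · 1 = 0
p(1) = ⊕ of these = min[-2, 6, 0] = -2.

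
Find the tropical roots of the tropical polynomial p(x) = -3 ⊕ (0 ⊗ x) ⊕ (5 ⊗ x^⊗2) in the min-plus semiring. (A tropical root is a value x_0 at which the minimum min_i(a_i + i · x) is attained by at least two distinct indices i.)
Roots: {-5, -3}

Each tropical root is a break point of the lower envelope of the lines y = a_i + i · x (there are 3 lines, with slopes 0, 1, ..., 2). Only the lines that attain the minimum somewhere contribute to roots; other lines are dominated. Here the surviving (envelope) indices are i = 2, i = 1, i = 0.
Intersections between consecutive envelope lines give the roots: for adjacent envelope indices i < j the intersection is x = (a_i − a_j) / (j − i). Reading off the sorted break points: {-5, -3}.
Verification: at each break x_0, at least two indices attain the minimum of min_i(a_i + i · x_0).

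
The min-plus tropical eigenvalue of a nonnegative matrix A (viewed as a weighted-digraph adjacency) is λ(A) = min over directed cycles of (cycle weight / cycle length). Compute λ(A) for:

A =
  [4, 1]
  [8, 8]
λ(A) = 4

Enumerate directed cycles and compute their means (weight / length). Sample:
  cycle 0 → 0: weight = 4, length = 1, mean = 4/1 ≈ 4.000
  cycle 1 → 1: weight = 8, length = 1, mean = 8/1 ≈ 8.000
  cycle 0 → 1 → 0: weight = 9, length = 2, mean = 9/2 ≈ 4.500
  cycle 1 → 0 → 1: weight = 9, length = 2, mean = 9/2 ≈ 4.500
Minimum mean = 4.000, attained e.g. along the cycle 0 → 0 with weight 4 and length 1. So λ(A) = 4/1 = 4.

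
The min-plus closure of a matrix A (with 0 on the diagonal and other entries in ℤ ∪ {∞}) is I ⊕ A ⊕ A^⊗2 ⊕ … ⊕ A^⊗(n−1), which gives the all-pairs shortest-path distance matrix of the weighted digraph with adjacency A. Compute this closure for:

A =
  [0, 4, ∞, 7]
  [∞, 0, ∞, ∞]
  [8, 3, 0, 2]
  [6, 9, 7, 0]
Closure =
  [0, 4, 14, 7]
  [∞, 0, ∞, ∞]
  [8, 3, 0, 2]
  [6, 9, 7, 0]

This is the Floyd-Warshall all-pairs shortest-path computation. For each intermediate vertex k = 0, 1, …, 3, update dist[i][j] ← min(dist[i][j], dist[i][k] + dist[k][j]). The final matrix gives, for each (i, j), the minimum total weight of any directed path from i to j (possibly empty when i = j).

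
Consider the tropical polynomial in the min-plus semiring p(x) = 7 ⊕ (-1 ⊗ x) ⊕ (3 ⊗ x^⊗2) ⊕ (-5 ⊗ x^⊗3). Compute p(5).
p(5) = 4

A tropical monomial a ⊗ x^⊗i evaluates to a + i · x. Evaluating each term at x = 5:
  Term 0 contributes 7 + 0 · 5 = 7
  Term 1 contributes -1 + 1 · 5 = 4
  Term 2 contributes 3 + 2 · 5 = 13
  Term 3 contributes -5 + 3 · 5 = 10
p(5) = ⊕ of these = min[7, 4, 13, 10] = 4.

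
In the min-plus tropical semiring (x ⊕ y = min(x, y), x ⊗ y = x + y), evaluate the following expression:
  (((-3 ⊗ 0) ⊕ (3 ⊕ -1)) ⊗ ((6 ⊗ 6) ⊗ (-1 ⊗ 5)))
(((-3 ⊗ 0) ⊕ (3 ⊕ -1)) ⊗ ((6 ⊗ 6) ⊗ (-1 ⊗ 5))) = 13

Expand innermost to outermost. Recall ⊕ takes the minimum of its arguments and ⊗ takes their sum. Working out the expression (((-3 ⊗ 0) ⊕ (3 ⊕ -1)) ⊗ ((6 ⊗ 6) ⊗ (-1 ⊗ 5))) gives 13.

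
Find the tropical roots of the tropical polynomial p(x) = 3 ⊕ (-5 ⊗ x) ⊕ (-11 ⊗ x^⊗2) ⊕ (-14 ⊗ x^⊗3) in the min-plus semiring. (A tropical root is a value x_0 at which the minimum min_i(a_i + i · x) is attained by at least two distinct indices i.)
Roots: {3, 6, 8}

Each tropical root is a break point of the lower envelope of the lines y = a_i + i · x (there are 4 lines, with slopes 0, 1, ..., 3). Only the lines that attain the minimum somewhere contribute to roots; other lines are dominated. Here the surviving (envelope) indices are i = 3, i = 2, i = 1, i = 0.
Intersections between consecutive envelope lines give the roots: for adjacent envelope indices i < j the intersection is x = (a_i − a_j) / (j − i). Reading off the sorted break points: {3, 6, 8}.
Verification: at each break x_0, at least two indices attain the minimum of min_i(a_i + i · x_0).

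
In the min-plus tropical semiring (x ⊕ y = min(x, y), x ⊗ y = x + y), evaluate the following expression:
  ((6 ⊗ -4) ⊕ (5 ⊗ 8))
((6 ⊗ -4) ⊕ (5 ⊗ 8)) = 2

Expand innermost to outermost. Recall ⊕ takes the minimum of its arguments and ⊗ takes their sum. Working out the expression ((6 ⊗ -4) ⊕ (5 ⊗ 8)) gives 2.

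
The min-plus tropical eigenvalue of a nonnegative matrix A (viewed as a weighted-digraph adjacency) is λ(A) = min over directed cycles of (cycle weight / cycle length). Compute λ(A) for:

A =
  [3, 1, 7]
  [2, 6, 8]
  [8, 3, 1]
λ(A) = 1

Enumerate directed cycles and compute their means (weight / length). Sample:
  cycle 0 → 0: weight = 3, length = 1, mean = 3/1 ≈ 3.000
  cycle 1 → 1: weight = 6, length = 1, mean = 6/1 ≈ 6.000
  cycle 2 → 2: weight = 1, length = 1, mean = 1/1 ≈ 1.000
  cycle 0 → 1 → 0: weight = 3, length = 2, mean = 3/2 ≈ 1.500
  cycle 0 → 2 → 0: weight = 15, length = 2, mean = 15/2 ≈ 7.500
  cycle 1 → 0 → 1: weight = 3, length = 2, mean = 3/2 ≈ 1.500
Minimum mean = 1.000, attained e.g. along the cycle 2 → 2 with weight 1 and length 1. So λ(A) = 1/1 = 1.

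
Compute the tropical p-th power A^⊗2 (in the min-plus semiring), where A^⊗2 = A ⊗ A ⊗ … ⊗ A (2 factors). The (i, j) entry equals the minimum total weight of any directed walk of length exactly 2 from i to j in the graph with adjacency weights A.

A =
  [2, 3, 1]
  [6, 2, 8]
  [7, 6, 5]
A^⊗2 =
  [4, 5, 3]
  [8, 4, 7]
  [9, 8, 8]

Each entry (A^⊗2)_ij equals the minimum over all length-2 walks i = v_0 → v_1 → … → v_2 = j of Σ_t A[v_t][v_{t+1}]. For example, for (i, j) = (0, 2) we minimise over 3 possible intermediate vertex sequences; the minimum is 3, attained along the walk 0 → 0 → 2.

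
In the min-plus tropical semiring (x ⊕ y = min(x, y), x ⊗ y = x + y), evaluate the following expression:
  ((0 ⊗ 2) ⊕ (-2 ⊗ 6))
((0 ⊗ 2) ⊕ (-2 ⊗ 6)) = 2

Expand innermost to outermost. Recall ⊕ takes the minimum of its arguments and ⊗ takes their sum. Working out the expression ((0 ⊗ 2) ⊕ (-2 ⊗ 6)) gives 2.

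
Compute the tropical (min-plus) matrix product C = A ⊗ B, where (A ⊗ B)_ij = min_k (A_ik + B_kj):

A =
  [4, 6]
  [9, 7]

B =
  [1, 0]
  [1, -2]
A ⊗ B =
  [5, 4]
  [8, 5]

Apply the min-plus product entry-by-entry:
  C[0][0] = min over k of (A[0][0] + B[0][0] = 4 + 1 = 5, A[0][1] + B[1][0] = 6 + 1 = 7) = 5 (attained at k = 0)
  C[0][1] = min over k of (A[0][0] + B[0][1] = 4 + 0 = 4, A[0][1] + B[1][1] = 6 + -2 = 4) = 4 (attained at k = 0)
  C[1][0] = min over k of (A[1][0] + B[0][0] = 9 + 1 = 10, A[1][1] + B[1][0] = 7 + 1 = 8) = 8 (attained at k = 1)
  C[1][1] = min over k of (A[1][0] + B[0][1] = 9 + 0 = 9, A[1][1] + B[1][1] = 7 + -2 = 5) = 5 (attained at k = 1)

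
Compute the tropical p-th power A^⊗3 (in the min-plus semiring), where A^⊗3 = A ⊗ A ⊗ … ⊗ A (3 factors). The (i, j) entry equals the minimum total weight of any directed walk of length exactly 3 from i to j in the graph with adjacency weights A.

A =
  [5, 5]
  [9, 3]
A^⊗3 =
  [15, 11]
  [15, 9]

Each entry (A^⊗3)_ij equals the minimum over all length-3 walks i = v_0 → v_1 → … → v_3 = j of Σ_t A[v_t][v_{t+1}]. For example, for (i, j) = (0, 1) we minimise over 4 possible intermediate vertex sequences; the minimum is 11, attained along the walk 0 → 1 → 1 → 1.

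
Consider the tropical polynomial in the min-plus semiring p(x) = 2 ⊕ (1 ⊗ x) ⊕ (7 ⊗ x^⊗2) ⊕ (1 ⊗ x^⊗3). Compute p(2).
p(2) = 2

A tropical monomial a ⊗ x^⊗i evaluates to a + i · x. Evaluating each term at x = 2:
  Term 0 contributes 2 + 0 · 2 = 2
  Term 1 contributes 1 + 1 · 2 = 3
  Term 2 contributes 7 + 2 · 2 = 11
  Term 3 contributes 1 + 3 · 2 = 7
p(2) = ⊕ of these = min[2, 3, 11, 7] = 2.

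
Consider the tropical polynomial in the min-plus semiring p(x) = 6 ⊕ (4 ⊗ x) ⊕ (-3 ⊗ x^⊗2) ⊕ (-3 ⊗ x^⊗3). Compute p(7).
p(7) = 6

A tropical monomial a ⊗ x^⊗i evaluates to a + i · x. Evaluating each term at x = 7:
  Term 0 contributes 6 + 0 · 7 = 6
  Term 1 contributes 4 + 1 · 7 = 11
  Term 2 contributes -3 + 2 · 7 = 11
  Term 3 contributes -3 + 3 · 7 = 18
p(7) = ⊕ of these = min[6, 11, 11, 18] = 6.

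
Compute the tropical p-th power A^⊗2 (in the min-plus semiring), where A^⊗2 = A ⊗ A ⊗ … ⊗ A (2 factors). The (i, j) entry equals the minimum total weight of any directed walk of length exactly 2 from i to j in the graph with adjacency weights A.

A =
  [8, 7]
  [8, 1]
A^⊗2 =
  [15, 8]
  [9, 2]

Each entry (A^⊗2)_ij equals the minimum over all length-2 walks i = v_0 → v_1 → … → v_2 = j of Σ_t A[v_t][v_{t+1}]. For example, for (i, j) = (0, 1) we minimise over 2 possible intermediate vertex sequences; the minimum is 8, attained along the walk 0 → 1 → 1.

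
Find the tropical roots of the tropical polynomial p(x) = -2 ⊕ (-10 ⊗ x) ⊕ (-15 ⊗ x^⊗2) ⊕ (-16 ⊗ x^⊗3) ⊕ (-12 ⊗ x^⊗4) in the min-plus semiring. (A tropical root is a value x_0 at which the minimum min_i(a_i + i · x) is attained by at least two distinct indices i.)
Roots: {-4, 1, 5, 8}

Each tropical root is a break point of the lower envelope of the lines y = a_i + i · x (there are 5 lines, with slopes 0, 1, ..., 4). Only the lines that attain the minimum somewhere contribute to roots; other lines are dominated. Here the surviving (envelope) indices are i = 4, i = 3, i = 2, i = 1, i = 0.
Intersections between consecutive envelope lines give the roots: for adjacent envelope indices i < j the intersection is x = (a_i − a_j) / (j − i). Reading off the sorted break points: {-4, 1, 5, 8}.
Verification: at each break x_0, at least two indices attain the minimum of min_i(a_i + i · x_0).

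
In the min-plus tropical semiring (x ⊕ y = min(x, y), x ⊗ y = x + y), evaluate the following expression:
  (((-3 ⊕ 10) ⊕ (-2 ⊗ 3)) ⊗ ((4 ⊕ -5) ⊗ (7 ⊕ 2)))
(((-3 ⊕ 10) ⊕ (-2 ⊗ 3)) ⊗ ((4 ⊕ -5) ⊗ (7 ⊕ 2))) = -6

Expand innermost to outermost. Recall ⊕ takes the minimum of its arguments and ⊗ takes their sum. Working out the expression (((-3 ⊕ 10) ⊕ (-2 ⊗ 3)) ⊗ ((4 ⊕ -5) ⊗ (7 ⊕ 2))) gives -6.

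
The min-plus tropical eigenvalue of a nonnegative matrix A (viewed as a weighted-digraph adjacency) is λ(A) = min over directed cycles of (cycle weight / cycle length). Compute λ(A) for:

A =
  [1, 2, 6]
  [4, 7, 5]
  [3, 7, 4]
λ(A) = 1

Enumerate directed cycles and compute their means (weight / length). Sample:
  cycle 0 → 0: weight = 1, length = 1, mean = 1/1 ≈ 1.000
  cycle 1 → 1: weight = 7, length = 1, mean = 7/1 ≈ 7.000
  cycle 2 → 2: weight = 4, length = 1, mean = 4/1 ≈ 4.000
  cycle 0 → 1 → 0: weight = 6, length = 2, mean = 6/2 ≈ 3.000
  cycle 0 → 2 → 0: weight = 9, length = 2, mean = 9/2 ≈ 4.500
  cycle 1 → 0 → 1: weight = 6, length = 2, mean = 6/2 ≈ 3.000
Minimum mean = 1.000, attained e.g. along the cycle 0 → 0 with weight 1 and length 1. So λ(A) = 1/1 = 1.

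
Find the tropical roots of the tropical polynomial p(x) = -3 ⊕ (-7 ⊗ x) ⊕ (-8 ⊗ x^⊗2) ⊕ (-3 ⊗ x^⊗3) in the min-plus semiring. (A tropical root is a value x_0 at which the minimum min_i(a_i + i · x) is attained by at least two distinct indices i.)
Roots: {-5, 1, 4}

Each tropical root is a break point of the lower envelope of the lines y = a_i + i · x (there are 4 lines, with slopes 0, 1, ..., 3). Only the lines that attain the minimum somewhere contribute to roots; other lines are dominated. Here the surviving (envelope) indices are i = 3, i = 2, i = 1, i = 0.
Intersections between consecutive envelope lines give the roots: for adjacent envelope indices i < j the intersection is x = (a_i − a_j) / (j − i). Reading off the sorted break points: {-5, 1, 4}.
Verification: at each break x_0, at least two indices attain the minimum of min_i(a_i + i · x_0).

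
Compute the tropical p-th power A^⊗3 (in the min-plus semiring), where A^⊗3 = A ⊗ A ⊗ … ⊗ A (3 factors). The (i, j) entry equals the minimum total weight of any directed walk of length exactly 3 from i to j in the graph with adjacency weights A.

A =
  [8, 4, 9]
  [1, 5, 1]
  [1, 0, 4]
A^⊗3 =
  [6, 5, 9]
  [2, 5, 2]
  [2, 1, 5]

Each entry (A^⊗3)_ij equals the minimum over all length-3 walks i = v_0 → v_1 → … → v_3 = j of Σ_t A[v_t][v_{t+1}]. For example, for (i, j) = (0, 2) we minimise over 9 possible intermediate vertex sequences; the minimum is 9, attained along the walk 0 → 1 → 2 → 2.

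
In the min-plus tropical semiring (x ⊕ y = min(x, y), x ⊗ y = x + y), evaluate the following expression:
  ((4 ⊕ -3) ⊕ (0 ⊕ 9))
((4 ⊕ -3) ⊕ (0 ⊕ 9)) = -3

Expand innermost to outermost. Recall ⊕ takes the minimum of its arguments and ⊗ takes their sum. Working out the expression ((4 ⊕ -3) ⊕ (0 ⊕ 9)) gives -3.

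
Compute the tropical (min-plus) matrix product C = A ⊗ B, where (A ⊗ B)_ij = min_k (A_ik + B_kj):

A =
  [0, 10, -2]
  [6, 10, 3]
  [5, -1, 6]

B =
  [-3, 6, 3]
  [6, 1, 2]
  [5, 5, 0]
A ⊗ B =
  [-3, 3, -2]
  [3, 8, 3]
  [2, 0, 1]

Apply the min-plus product entry-by-entry:
  C[0][0] = min over k of (A[0][0] + B[0][0] = 0 + -3 = -3, A[0][1] + B[1][0] = 10 + 6 = 16, A[0][2] + B[2][0] = -2 + 5 = 3) = -3 (attained at k = 0)
  C[0][1] = min over k of (A[0][0] + B[0][1] = 0 + 6 = 6, A[0][1] + B[1][1] = 10 + 1 = 11, A[0][2] + B[2][1] = -2 + 5 = 3) = 3 (attained at k = 2)
  C[0][2] = min over k of (A[0][0] + B[0][2] = 0 + 3 = 3, A[0][1] + B[1][2] = 10 + 2 = 12, A[0][2] + B[2][2] = -2 + 0 = -2) = -2 (attained at k = 2)
  C[1][0] = min over k of (A[1][0] + B[0][0] = 6 + -3 = 3, A[1][1] + B[1][0] = 10 + 6 = 16, A[1][2] + B[2][0] = 3 + 5 = 8) = 3 (attained at k = 0)
  C[1][1] = min over k of (A[1][0] + B[0][1] = 6 + 6 = 12, A[1][1] + B[1][1] = 10 + 1 = 11, A[1][2] + B[2][1] = 3 + 5 = 8) = 8 (attained at k = 2)
  C[1][2] = min over k of (A[1][0] + B[0][2] = 6 + 3 = 9, A[1][1] + B[1][2] = 10 + 2 = 12, A[1][2] + B[2][2] = 3 + 0 = 3) = 3 (attained at k = 2)
  C[2][0] = min over k of (A[2][0] + B[0][0] = 5 + -3 = 2, A[2][1] + B[1][0] = -1 + 6 = 5, A[2][2] + B[2][0] = 6 + 5 = 11) = 2 (attained at k = 0)
  C[2][1] = min over k of (A[2][0] + B[0][1] = 5 + 6 = 11, A[2][1] + B[1][1] = -1 + 1 = 0, A[2][2] + B[2][1] = 6 + 5 = 11) = 0 (attained at k = 1)
  C[2][2] = min over k of (A[2][0] + B[0][2] = 5 + 3 = 8, A[2][1] + B[1][2] = -1 + 2 = 1, A[2][2] + B[2][2] = 6 + 0 = 6) = 1 (attained at k = 1)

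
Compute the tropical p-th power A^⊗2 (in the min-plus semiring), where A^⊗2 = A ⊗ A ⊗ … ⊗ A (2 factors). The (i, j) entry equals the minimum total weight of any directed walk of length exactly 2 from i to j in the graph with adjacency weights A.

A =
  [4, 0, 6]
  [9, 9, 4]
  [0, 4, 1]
A^⊗2 =
  [6, 4, 4]
  [4, 8, 5]
  [1, 0, 2]

Each entry (A^⊗2)_ij equals the minimum over all length-2 walks i = v_0 → v_1 → … → v_2 = j of Σ_t A[v_t][v_{t+1}]. For example, for (i, j) = (0, 2) we minimise over 3 possible intermediate vertex sequences; the minimum is 4, attained along the walk 0 → 1 → 2.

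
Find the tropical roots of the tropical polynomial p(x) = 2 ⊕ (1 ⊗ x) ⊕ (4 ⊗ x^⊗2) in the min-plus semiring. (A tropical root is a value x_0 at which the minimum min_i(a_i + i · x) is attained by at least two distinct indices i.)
Roots: {-3, 1}

Each tropical root is a break point of the lower envelope of the lines y = a_i + i · x (there are 3 lines, with slopes 0, 1, ..., 2). Only the lines that attain the minimum somewhere contribute to roots; other lines are dominated. Here the surviving (envelope) indices are i = 2, i = 1, i = 0.
Intersections between consecutive envelope lines give the roots: for adjacent envelope indices i < j the intersection is x = (a_i − a_j) / (j − i). Reading off the sorted break points: {-3, 1}.
Verification: at each break x_0, at least two indices attain the minimum of min_i(a_i + i · x_0).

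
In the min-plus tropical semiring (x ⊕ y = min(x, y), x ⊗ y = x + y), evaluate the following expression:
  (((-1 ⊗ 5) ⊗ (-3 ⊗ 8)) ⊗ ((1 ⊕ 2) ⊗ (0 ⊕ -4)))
(((-1 ⊗ 5) ⊗ (-3 ⊗ 8)) ⊗ ((1 ⊕ 2) ⊗ (0 ⊕ -4))) = 6

Expand innermost to outermost. Recall ⊕ takes the minimum of its arguments and ⊗ takes their sum. Working out the expression (((-1 ⊗ 5) ⊗ (-3 ⊗ 8)) ⊗ ((1 ⊕ 2) ⊗ (0 ⊕ -4))) gives 6.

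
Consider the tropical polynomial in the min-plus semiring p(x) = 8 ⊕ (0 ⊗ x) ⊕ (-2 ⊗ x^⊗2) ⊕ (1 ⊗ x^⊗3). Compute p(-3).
p(-3) = -8

A tropical monomial a ⊗ x^⊗i evaluates to a + i · x. Evaluating each term at x = -3:
  Term 0 contributes 8 + 0 · -3 = 8
  Term 1 contributes 0 + 1 · -3 = -3
  Term 2 contributes -2 + 2 · -3 = -8
  Term 3 contributes 1 + 3 · -3 = -8
p(-3) = ⊕ of these = min[8, -3, -8, -8] = -8.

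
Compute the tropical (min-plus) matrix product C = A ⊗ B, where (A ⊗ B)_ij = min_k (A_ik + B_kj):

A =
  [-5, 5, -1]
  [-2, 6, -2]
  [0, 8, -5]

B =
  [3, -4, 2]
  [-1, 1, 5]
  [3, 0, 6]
A ⊗ B =
  [-2, -9, -3]
  [1, -6, 0]
  [-2, -5, 1]

Apply the min-plus product entry-by-entry:
  C[0][0] = min over k of (A[0][0] + B[0][0] = -5 + 3 = -2, A[0][1] + B[1][0] = 5 + -1 = 4, A[0][2] + B[2][0] = -1 + 3 = 2) = -2 (attained at k = 0)
  C[0][1] = min over k of (A[0][0] + B[0][1] = -5 + -4 = -9, A[0][1] + B[1][1] = 5 + 1 = 6, A[0][2] + B[2][1] = -1 + 0 = -1) = -9 (attained at k = 0)
  C[0][2] = min over k of (A[0][0] + B[0][2] = -5 + 2 = -3, A[0][1] + B[1][2] = 5 + 5 = 10, A[0][2] + B[2][2] = -1 + 6 = 5) = -3 (attained at k = 0)
  C[1][0] = min over k of (A[1][0] + B[0][0] = -2 + 3 = 1, A[1][1] + B[1][0] = 6 + -1 = 5, A[1][2] + B[2][0] = -2 + 3 = 1) = 1 (attained at k = 0)
  C[1][1] = min over k of (A[1][0] + B[0][1] = -2 + -4 = -6, A[1][1] + B[1][1] = 6 + 1 = 7, A[1][2] + B[2][1] = -2 + 0 = -2) = -6 (attained at k = 0)
  C[1][2] = min over k of (A[1][0] + B[0][2] = -2 + 2 = 0, A[1][1] + B[1][2] = 6 + 5 = 11, A[1][2] + B[2][2] = -2 + 6 = 4) = 0 (attained at k = 0)
  C[2][0] = min over k of (A[2][0] + B[0][0] = 0 + 3 = 3, A[2][1] + B[1][0] = 8 + -1 = 7, A[2][2] + B[2][0] = -5 + 3 = -2) = -2 (attained at k = 2)
  C[2][1] = min over k of (A[2][0] + B[0][1] = 0 + -4 = -4, A[2][1] + B[1][1] = 8 + 1 = 9, A[2][2] + B[2][1] = -5 + 0 = -5) = -5 (attained at k = 2)
  C[2][2] = min over k of (A[2][0] + B[0][2] = 0 + 2 = 2, A[2][1] + B[1][2] = 8 + 5 = 13, A[2][2] + B[2][2] = -5 + 6 = 1) = 1 (attained at k = 2)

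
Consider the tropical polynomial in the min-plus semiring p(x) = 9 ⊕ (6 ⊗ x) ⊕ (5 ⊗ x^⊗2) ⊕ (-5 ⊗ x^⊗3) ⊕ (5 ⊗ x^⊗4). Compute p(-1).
p(-1) = -8

A tropical monomial a ⊗ x^⊗i evaluates to a + i · x. Evaluating each term at x = -1:
  Term 0 contributes 9 + 0 · -1 = 9
  Term 1 contributes 6 + 1 · -1 = 5
  Term 2 contributes 5 + 2 · -1 = 3
  Term 3 contributes -5 + 3 · -1 = -8
  Term 4 contributes 5 + 4 · -1 = 1
p(-1) = ⊕ of these = min[9, 5, 3, -8, 1] = -8.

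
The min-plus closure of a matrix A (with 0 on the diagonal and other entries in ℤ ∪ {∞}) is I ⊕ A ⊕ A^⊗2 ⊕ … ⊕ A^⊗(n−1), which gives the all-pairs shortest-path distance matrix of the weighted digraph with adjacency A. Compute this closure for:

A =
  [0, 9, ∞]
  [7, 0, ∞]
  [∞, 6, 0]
Closure =
  [0, 9, ∞]
  [7, 0, ∞]
  [13, 6, 0]

This is the Floyd-Warshall all-pairs shortest-path computation. For each intermediate vertex k = 0, 1, …, 2, update dist[i][j] ← min(dist[i][j], dist[i][k] + dist[k][j]). The final matrix gives, for each (i, j), the minimum total weight of any directed path from i to j (possibly empty when i = j).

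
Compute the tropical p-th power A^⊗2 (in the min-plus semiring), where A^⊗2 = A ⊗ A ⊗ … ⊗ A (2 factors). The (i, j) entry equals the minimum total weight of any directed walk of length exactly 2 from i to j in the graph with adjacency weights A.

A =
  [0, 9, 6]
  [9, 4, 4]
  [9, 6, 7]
A^⊗2 =
  [0, 9, 6]
  [9, 8, 8]
  [9, 10, 10]

Each entry (A^⊗2)_ij equals the minimum over all length-2 walks i = v_0 → v_1 → … → v_2 = j of Σ_t A[v_t][v_{t+1}]. For example, for (i, j) = (0, 2) we minimise over 3 possible intermediate vertex sequences; the minimum is 6, attained along the walk 0 → 0 → 2.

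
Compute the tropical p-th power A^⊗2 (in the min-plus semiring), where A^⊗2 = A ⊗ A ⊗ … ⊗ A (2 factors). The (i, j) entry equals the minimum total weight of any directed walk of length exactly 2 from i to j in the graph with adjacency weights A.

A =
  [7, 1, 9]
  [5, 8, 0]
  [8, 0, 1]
A^⊗2 =
  [6, 8, 1]
  [8, 0, 1]
  [5, 1, 0]

Each entry (A^⊗2)_ij equals the minimum over all length-2 walks i = v_0 → v_1 → … → v_2 = j of Σ_t A[v_t][v_{t+1}]. For example, for (i, j) = (0, 2) we minimise over 3 possible intermediate vertex sequences; the minimum is 1, attained along the walk 0 → 1 → 2.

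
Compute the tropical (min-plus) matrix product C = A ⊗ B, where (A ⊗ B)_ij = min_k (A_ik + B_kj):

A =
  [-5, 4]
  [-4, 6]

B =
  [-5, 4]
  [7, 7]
A ⊗ B =
  [-10, -1]
  [-9, 0]

Apply the min-plus product entry-by-entry:
  C[0][0] = min over k of (A[0][0] + B[0][0] = -5 + -5 = -10, A[0][1] + B[1][0] = 4 + 7 = 11) = -10 (attained at k = 0)
  C[0][1] = min over k of (A[0][0] + B[0][1] = -5 + 4 = -1, A[0][1] + B[1][1] = 4 + 7 = 11) = -1 (attained at k = 0)
  C[1][0] = min over k of (A[1][0] + B[0][0] = -4 + -5 = -9, A[1][1] + B[1][0] = 6 + 7 = 13) = -9 (attained at k = 0)
  C[1][1] = min over k of (A[1][0] + B[0][1] = -4 + 4 = 0, A[1][1] + B[1][1] = 6 + 7 = 13) = 0 (attained at k = 0)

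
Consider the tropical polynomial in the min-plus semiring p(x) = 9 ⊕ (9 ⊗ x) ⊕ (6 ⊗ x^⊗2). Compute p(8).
p(8) = 9

A tropical monomial a ⊗ x^⊗i evaluates to a + i · x. Evaluating each term at x = 8:
  Term 0 contributes 9 + 0 · 8 = 9
  Term 1 contributes 9 + 1 · 8 = 17
  Term 2 contributes 6 + 2 · 8 = 22
p(8) = ⊕ of these = min[9, 17, 22] = 9.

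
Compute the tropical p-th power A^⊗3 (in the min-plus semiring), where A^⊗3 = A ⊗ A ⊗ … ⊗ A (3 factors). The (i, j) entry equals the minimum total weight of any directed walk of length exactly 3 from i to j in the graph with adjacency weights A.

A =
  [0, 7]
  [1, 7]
A^⊗3 =
  [0, 7]
  [1, 8]

Each entry (A^⊗3)_ij equals the minimum over all length-3 walks i = v_0 → v_1 → … → v_3 = j of Σ_t A[v_t][v_{t+1}]. For example, for (i, j) = (0, 1) we minimise over 4 possible intermediate vertex sequences; the minimum is 7, attained along the walk 0 → 0 → 0 → 1.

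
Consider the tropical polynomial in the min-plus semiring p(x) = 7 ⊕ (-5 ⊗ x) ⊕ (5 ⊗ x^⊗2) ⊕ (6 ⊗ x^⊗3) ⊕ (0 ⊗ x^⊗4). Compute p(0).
p(0) = -5

A tropical monomial a ⊗ x^⊗i evaluates to a + i · x. Evaluating each term at x = 0:
  Term 0 contributes 7 + 0 · 0 = 7
  Term 1 contributes -5 + 1 · 0 = -5
  Term 2 contributes 5 + 2 · 0 = 5
  Term 3 contributes 6 + 3 · 0 = 6
  Term 4 contributes 0 + 4 · 0 = 0
p(0) = ⊕ of these = min[7, -5, 5, 6, 0] = -5.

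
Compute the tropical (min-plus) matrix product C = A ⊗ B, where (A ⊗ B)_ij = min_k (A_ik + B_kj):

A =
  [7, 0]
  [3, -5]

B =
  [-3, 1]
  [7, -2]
A ⊗ B =
  [4, -2]
  [0, -7]

Apply the min-plus product entry-by-entry:
  C[0][0] = min over k of (A[0][0] + B[0][0] = 7 + -3 = 4, A[0][1] + B[1][0] = 0 + 7 = 7) = 4 (attained at k = 0)
  C[0][1] = min over k of (A[0][0] + B[0][1] = 7 + 1 = 8, A[0][1] + B[1][1] = 0 + -2 = -2) = -2 (attained at k = 1)
  C[1][0] = min over k of (A[1][0] + B[0][0] = 3 + -3 = 0, A[1][1] + B[1][0] = -5 + 7 = 2) = 0 (attained at k = 0)
  C[1][1] = min over k of (A[1][0] + B[0][1] = 3 + 1 = 4, A[1][1] + B[1][1] = -5 + -2 = -7) = -7 (attained at k = 1)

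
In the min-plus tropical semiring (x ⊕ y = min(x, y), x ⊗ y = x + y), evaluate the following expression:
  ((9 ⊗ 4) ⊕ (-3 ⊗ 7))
((9 ⊗ 4) ⊕ (-3 ⊗ 7)) = 4

Expand innermost to outermost. Recall ⊕ takes the minimum of its arguments and ⊗ takes their sum. Working out the expression ((9 ⊗ 4) ⊕ (-3 ⊗ 7)) gives 4.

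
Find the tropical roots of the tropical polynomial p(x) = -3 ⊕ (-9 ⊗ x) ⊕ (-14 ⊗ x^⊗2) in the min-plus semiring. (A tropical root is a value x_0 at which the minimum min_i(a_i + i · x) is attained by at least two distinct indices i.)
Roots: {5, 6}

Each tropical root is a break point of the lower envelope of the lines y = a_i + i · x (there are 3 lines, with slopes 0, 1, ..., 2). Only the lines that attain the minimum somewhere contribute to roots; other lines are dominated. Here the surviving (envelope) indices are i = 2, i = 1, i = 0.
Intersections between consecutive envelope lines give the roots: for adjacent envelope indices i < j the intersection is x = (a_i − a_j) / (j − i). Reading off the sorted break points: {5, 6}.
Verification: at each break x_0, at least two indices attain the minimum of min_i(a_i + i · x_0).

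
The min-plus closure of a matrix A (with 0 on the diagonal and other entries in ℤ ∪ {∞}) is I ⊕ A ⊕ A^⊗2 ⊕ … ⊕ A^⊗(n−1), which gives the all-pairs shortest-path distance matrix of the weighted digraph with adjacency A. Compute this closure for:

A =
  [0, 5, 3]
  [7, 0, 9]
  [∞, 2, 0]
Closure =
  [0, 5, 3]
  [7, 0, 9]
  [9, 2, 0]

This is the Floyd-Warshall all-pairs shortest-path computation. For each intermediate vertex k = 0, 1, …, 2, update dist[i][j] ← min(dist[i][j], dist[i][k] + dist[k][j]). The final matrix gives, for each (i, j), the minimum total weight of any directed path from i to j (possibly empty when i = j).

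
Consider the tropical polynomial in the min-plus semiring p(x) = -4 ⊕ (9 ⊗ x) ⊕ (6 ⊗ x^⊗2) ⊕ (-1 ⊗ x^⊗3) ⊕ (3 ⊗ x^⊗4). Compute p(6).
p(6) = -4

A tropical monomial a ⊗ x^⊗i evaluates to a + i · x. Evaluating each term at x = 6:
  Term 0 contributes -4 + 0 · 6 = -4
  Term 1 contributes 9 + 1 · 6 = 15
  Term 2 contributes 6 + 2 · 6 = 18
  Term 3 contributes -1 + 3 · 6 = 17
  Term 4 contributes 3 + 4 · 6 = 27
p(6) = ⊕ of these = min[-4, 15, 18, 17, 27] = -4.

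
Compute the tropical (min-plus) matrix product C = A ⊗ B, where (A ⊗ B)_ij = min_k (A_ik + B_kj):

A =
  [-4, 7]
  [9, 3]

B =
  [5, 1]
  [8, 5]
A ⊗ B =
  [1, -3]
  [11, 8]

Apply the min-plus product entry-by-entry:
  C[0][0] = min over k of (A[0][0] + B[0][0] = -4 + 5 = 1, A[0][1] + B[1][0] = 7 + 8 = 15) = 1 (attained at k = 0)
  C[0][1] = min over k of (A[0][0] + B[0][1] = -4 + 1 = -3, A[0][1] + B[1][1] = 7 + 5 = 12) = -3 (attained at k = 0)
  C[1][0] = min over k of (A[1][0] + B[0][0] = 9 + 5 = 14, A[1][1] + B[1][0] = 3 + 8 = 11) = 11 (attained at k = 1)
  C[1][1] = min over k of (A[1][0] + B[0][1] = 9 + 1 = 10, A[1][1] + B[1][1] = 3 + 5 = 8) = 8 (attained at k = 1)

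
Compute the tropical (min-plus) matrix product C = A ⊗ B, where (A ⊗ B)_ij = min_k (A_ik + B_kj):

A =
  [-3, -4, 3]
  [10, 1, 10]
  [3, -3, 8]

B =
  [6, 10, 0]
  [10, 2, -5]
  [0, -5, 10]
A ⊗ B =
  [3, -2, -9]
  [10, 3, -4]
  [7, -1, -8]

Apply the min-plus product entry-by-entry:
  C[0][0] = min over k of (A[0][0] + B[0][0] = -3 + 6 = 3, A[0][1] + B[1][0] = -4 + 10 = 6, A[0][2] + B[2][0] = 3 + 0 = 3) = 3 (attained at k = 0)
  C[0][1] = min over k of (A[0][0] + B[0][1] = -3 + 10 = 7, A[0][1] + B[1][1] = -4 + 2 = -2, A[0][2] + B[2][1] = 3 + -5 = -2) = -2 (attained at k = 1)
  C[0][2] = min over k of (A[0][0] + B[0][2] = -3 + 0 = -3, A[0][1] + B[1][2] = -4 + -5 = -9, A[0][2] + B[2][2] = 3 + 10 = 13) = -9 (attained at k = 1)
  C[1][0] = min over k of (A[1][0] + B[0][0] = 10 + 6 = 16, A[1][1] + B[1][0] = 1 + 10 = 11, A[1][2] + B[2][0] = 10 + 0 = 10) = 10 (attained at k = 2)
  C[1][1] = min over k of (A[1][0] + B[0][1] = 10 + 10 = 20, A[1][1] + B[1][1] = 1 + 2 = 3, A[1][2] + B[2][1] = 10 + -5 = 5) = 3 (attained at k = 1)
  C[1][2] = min over k of (A[1][0] + B[0][2] = 10 + 0 = 10, A[1][1] + B[1][2] = 1 + -5 = -4, A[1][2] + B[2][2] = 10 + 10 = 20) = -4 (attained at k = 1)
  C[2][0] = min over k of (A[2][0] + B[0][0] = 3 + 6 = 9, A[2][1] + B[1][0] = -3 + 10 = 7, A[2][2] + B[2][0] = 8 + 0 = 8) = 7 (attained at k = 1)
  C[2][1] = min over k of (A[2][0] + B[0][1] = 3 + 10 = 13, A[2][1] + B[1][1] = -3 + 2 = -1, A[2][2] + B[2][1] = 8 + -5 = 3) = -1 (attained at k = 1)
  C[2][2] = min over k of (A[2][0] + B[0][2] = 3 + 0 = 3, A[2][1] + B[1][2] = -3 + -5 = -8, A[2][2] + B[2][2] = 8 + 10 = 18) = -8 (attained at k = 1)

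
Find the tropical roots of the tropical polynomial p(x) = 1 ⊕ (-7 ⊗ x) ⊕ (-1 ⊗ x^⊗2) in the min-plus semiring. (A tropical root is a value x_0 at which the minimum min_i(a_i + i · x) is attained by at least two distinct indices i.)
Roots: {-6, 8}

Each tropical root is a break point of the lower envelope of the lines y = a_i + i · x (there are 3 lines, with slopes 0, 1, ..., 2). Only the lines that attain the minimum somewhere contribute to roots; other lines are dominated. Here the surviving (envelope) indices are i = 2, i = 1, i = 0.
Intersections between consecutive envelope lines give the roots: for adjacent envelope indices i < j the intersection is x = (a_i − a_j) / (j − i). Reading off the sorted break points: {-6, 8}.
Verification: at each break x_0, at least two indices attain the minimum of min_i(a_i + i · x_0).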